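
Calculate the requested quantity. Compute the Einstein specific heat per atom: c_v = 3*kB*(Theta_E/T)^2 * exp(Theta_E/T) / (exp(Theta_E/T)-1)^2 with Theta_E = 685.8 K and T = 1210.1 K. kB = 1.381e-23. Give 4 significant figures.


Step 1: x = Theta_E/T = 685.8/1210.1 = 0.5667
Step 2: x^2 = 0.3212
Step 3: exp(x) = 1.762
Step 4: c_v = 3*1.381e-23*0.3212*1.762/(1.762-1)^2 = 4.034e-23

4.034e-23


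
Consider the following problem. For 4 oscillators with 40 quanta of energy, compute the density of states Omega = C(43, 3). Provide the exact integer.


Step 1: Use binomial coefficient C(43, 3)
Step 2: Numerator = 43! / 40!
Step 3: Denominator = 3!
Step 4: Omega = 12341

12341


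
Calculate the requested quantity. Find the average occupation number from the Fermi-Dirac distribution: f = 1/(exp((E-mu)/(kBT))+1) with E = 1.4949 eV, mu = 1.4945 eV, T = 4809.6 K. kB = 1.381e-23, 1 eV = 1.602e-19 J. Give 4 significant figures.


Step 1: (E - mu) = 1.4949 - 1.4945 = 0.0004 eV
Step 2: Convert: (E-mu)*eV = 6.408e-23 J
Step 3: x = (E-mu)*eV/(kB*T) = 0.0009648
Step 4: f = 1/(exp(0.0009648)+1) = 0.4998

0.4998


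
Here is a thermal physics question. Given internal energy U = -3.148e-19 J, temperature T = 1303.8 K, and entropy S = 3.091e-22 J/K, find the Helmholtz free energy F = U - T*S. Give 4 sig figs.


Step 1: T*S = 1303.8 * 3.091e-22 = 4.03e-19 J
Step 2: F = U - T*S = -3.148e-19 - 4.03e-19
Step 3: F = -7.178e-19 J

-7.178e-19


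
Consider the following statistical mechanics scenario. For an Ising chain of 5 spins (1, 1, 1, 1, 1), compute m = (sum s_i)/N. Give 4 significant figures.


Step 1: Count up spins (+1): 5, down spins (-1): 0
Step 2: Total magnetization M = 5 - 0 = 5
Step 3: m = M/N = 5/5 = 1

1


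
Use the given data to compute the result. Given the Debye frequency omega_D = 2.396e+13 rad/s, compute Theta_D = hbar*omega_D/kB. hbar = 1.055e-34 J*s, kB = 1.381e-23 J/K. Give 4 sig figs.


Step 1: hbar*omega_D = 1.055e-34 * 2.396e+13 = 2.528e-21 J
Step 2: Theta_D = 2.528e-21 / 1.381e-23
Step 3: Theta_D = 183 K

183


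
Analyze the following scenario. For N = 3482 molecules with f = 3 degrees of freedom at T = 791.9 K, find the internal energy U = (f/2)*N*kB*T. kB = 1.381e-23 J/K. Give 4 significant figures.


Step 1: f/2 = 3/2 = 1.5
Step 2: N*kB*T = 3482*1.381e-23*791.9 = 3.808e-17
Step 3: U = 1.5 * 3.808e-17 = 5.712e-17 J

5.712e-17


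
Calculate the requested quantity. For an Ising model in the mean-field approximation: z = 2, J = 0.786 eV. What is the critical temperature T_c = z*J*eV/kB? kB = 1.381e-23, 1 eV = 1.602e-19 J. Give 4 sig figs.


Step 1: z*J = 2*0.786 = 1.572 eV
Step 2: Convert to Joules: 1.572*1.602e-19 = 2.518e-19 J
Step 3: T_c = 2.518e-19 / 1.381e-23 = 1.824e+04 K

1.824e+04


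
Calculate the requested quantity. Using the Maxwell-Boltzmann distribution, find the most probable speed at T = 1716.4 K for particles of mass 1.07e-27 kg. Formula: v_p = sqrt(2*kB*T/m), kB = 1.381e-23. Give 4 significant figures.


Step 1: Numerator = 2*kB*T = 2*1.381e-23*1716.4 = 4.741e-20
Step 2: Ratio = 4.741e-20 / 1.07e-27 = 4.431e+07
Step 3: v_p = sqrt(4.431e+07) = 6656 m/s

6656


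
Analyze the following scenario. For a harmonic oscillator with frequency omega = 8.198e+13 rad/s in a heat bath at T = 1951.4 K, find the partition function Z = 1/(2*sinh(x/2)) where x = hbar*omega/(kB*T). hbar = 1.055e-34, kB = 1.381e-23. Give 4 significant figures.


Step 1: Compute x = hbar*omega/(kB*T) = 1.055e-34*8.198e+13/(1.381e-23*1951.4) = 0.3209
Step 2: x/2 = 0.1605
Step 3: sinh(x/2) = 0.1612
Step 4: Z = 1/(2*0.1612) = 3.103

3.103


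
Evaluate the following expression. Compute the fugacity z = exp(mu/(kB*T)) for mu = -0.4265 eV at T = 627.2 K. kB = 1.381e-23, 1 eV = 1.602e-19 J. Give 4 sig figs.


Step 1: Convert mu to Joules: -0.4265*1.602e-19 = -6.833e-20 J
Step 2: kB*T = 1.381e-23*627.2 = 8.662e-21 J
Step 3: mu/(kB*T) = -7.888
Step 4: z = exp(-7.888) = 0.0003751

0.0003751


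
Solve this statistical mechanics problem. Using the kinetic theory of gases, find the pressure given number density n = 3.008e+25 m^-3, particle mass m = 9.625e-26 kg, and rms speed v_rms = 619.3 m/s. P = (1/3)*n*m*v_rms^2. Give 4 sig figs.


Step 1: v_rms^2 = 619.3^2 = 3.835e+05
Step 2: n*m = 3.008e+25*9.625e-26 = 2.895
Step 3: P = (1/3)*2.895*3.835e+05 = 3.701e+05 Pa

3.701e+05


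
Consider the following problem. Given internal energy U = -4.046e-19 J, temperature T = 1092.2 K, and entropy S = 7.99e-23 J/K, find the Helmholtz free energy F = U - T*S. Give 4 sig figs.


Step 1: T*S = 1092.2 * 7.99e-23 = 8.727e-20 J
Step 2: F = U - T*S = -4.046e-19 - 8.727e-20
Step 3: F = -4.919e-19 J

-4.919e-19


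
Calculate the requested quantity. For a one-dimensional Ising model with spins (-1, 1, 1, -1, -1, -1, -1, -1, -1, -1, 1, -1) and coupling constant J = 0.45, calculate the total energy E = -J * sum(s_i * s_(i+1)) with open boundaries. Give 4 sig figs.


Step 1: Nearest-neighbor products: -1, 1, -1, 1, 1, 1, 1, 1, 1, -1, -1
Step 2: Sum of products = 3
Step 3: E = -0.45 * 3 = -1.35

-1.35


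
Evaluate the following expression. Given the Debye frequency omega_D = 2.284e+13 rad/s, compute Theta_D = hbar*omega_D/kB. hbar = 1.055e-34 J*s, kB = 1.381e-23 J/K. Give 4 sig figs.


Step 1: hbar*omega_D = 1.055e-34 * 2.284e+13 = 2.41e-21 J
Step 2: Theta_D = 2.41e-21 / 1.381e-23
Step 3: Theta_D = 174.5 K

174.5


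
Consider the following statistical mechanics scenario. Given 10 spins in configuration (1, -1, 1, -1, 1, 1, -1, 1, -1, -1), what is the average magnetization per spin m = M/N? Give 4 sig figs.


Step 1: Count up spins (+1): 5, down spins (-1): 5
Step 2: Total magnetization M = 5 - 5 = 0
Step 3: m = M/N = 0/10 = 0

0


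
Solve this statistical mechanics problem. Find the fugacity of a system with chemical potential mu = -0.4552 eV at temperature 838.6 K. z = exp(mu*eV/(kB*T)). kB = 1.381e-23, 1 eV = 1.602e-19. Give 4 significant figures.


Step 1: Convert mu to Joules: -0.4552*1.602e-19 = -7.292e-20 J
Step 2: kB*T = 1.381e-23*838.6 = 1.158e-20 J
Step 3: mu/(kB*T) = -6.297
Step 4: z = exp(-6.297) = 0.001842

0.001842


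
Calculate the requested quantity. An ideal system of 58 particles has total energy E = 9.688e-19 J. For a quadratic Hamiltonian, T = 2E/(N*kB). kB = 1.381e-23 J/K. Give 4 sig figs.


Step 1: Numerator = 2*E = 2*9.688e-19 = 1.938e-18 J
Step 2: Denominator = N*kB = 58*1.381e-23 = 8.01e-22
Step 3: T = 1.938e-18 / 8.01e-22 = 2419 K

2419


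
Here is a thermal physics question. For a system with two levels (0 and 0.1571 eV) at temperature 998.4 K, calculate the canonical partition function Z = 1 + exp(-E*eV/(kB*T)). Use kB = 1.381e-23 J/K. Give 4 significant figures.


Step 1: Compute beta*E = E*eV/(kB*T) = 0.1571*1.602e-19/(1.381e-23*998.4) = 1.825
Step 2: exp(-beta*E) = exp(-1.825) = 0.1612
Step 3: Z = 1 + 0.1612 = 1.161

1.161


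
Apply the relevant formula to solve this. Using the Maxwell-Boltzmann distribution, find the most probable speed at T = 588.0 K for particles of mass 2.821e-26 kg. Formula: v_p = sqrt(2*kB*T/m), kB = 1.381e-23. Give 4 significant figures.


Step 1: Numerator = 2*kB*T = 2*1.381e-23*588.0 = 1.624e-20
Step 2: Ratio = 1.624e-20 / 2.821e-26 = 5.757e+05
Step 3: v_p = sqrt(5.757e+05) = 758.8 m/s

758.8


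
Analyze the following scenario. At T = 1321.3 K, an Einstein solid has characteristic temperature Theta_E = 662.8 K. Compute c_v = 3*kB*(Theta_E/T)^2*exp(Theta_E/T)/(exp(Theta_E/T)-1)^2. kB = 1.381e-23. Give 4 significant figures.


Step 1: x = Theta_E/T = 662.8/1321.3 = 0.5016
Step 2: x^2 = 0.2516
Step 3: exp(x) = 1.651
Step 4: c_v = 3*1.381e-23*0.2516*1.651/(1.651-1)^2 = 4.057e-23

4.057e-23


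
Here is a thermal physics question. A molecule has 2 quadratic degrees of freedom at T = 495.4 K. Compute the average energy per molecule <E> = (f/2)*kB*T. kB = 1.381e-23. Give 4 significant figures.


Step 1: f/2 = 2/2 = 1
Step 2: kB*T = 1.381e-23 * 495.4 = 6.841e-21
Step 3: <E> = 1 * 6.841e-21 = 6.841e-21 J

6.841e-21


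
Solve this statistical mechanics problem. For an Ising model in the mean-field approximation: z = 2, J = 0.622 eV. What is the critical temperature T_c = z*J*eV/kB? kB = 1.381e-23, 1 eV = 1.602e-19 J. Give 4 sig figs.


Step 1: z*J = 2*0.622 = 1.244 eV
Step 2: Convert to Joules: 1.244*1.602e-19 = 1.993e-19 J
Step 3: T_c = 1.993e-19 / 1.381e-23 = 1.443e+04 K

1.443e+04


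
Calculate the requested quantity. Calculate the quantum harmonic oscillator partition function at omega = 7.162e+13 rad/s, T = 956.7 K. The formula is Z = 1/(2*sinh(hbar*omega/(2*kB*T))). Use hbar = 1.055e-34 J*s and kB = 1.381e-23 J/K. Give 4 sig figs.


Step 1: Compute x = hbar*omega/(kB*T) = 1.055e-34*7.162e+13/(1.381e-23*956.7) = 0.5719
Step 2: x/2 = 0.2859
Step 3: sinh(x/2) = 0.2899
Step 4: Z = 1/(2*0.2899) = 1.725

1.725


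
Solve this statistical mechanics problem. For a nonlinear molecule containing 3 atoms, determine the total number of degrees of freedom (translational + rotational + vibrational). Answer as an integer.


Step 1: Translational DOF = 3
Step 2: Rotational DOF (nonlinear) = 3
Step 3: Vibrational DOF = 3*3 - 6 = 3
Step 4: Total = 3 + 3 + 3 = 9

9


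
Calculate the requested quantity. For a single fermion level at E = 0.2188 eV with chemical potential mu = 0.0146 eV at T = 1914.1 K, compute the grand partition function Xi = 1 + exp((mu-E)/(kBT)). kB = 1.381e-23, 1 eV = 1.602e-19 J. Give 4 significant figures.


Step 1: (mu - E) = 0.0146 - 0.2188 = -0.2042 eV
Step 2: x = (mu-E)*eV/(kB*T) = -0.2042*1.602e-19/(1.381e-23*1914.1) = -1.238
Step 3: exp(x) = 0.2901
Step 4: Xi = 1 + 0.2901 = 1.29

1.29


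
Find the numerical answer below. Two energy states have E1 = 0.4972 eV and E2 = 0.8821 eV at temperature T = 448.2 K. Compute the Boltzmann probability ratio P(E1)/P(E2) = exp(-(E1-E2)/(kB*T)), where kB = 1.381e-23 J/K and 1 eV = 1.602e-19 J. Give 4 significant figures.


Step 1: Compute energy difference dE = E1 - E2 = 0.4972 - 0.8821 = -0.3849 eV
Step 2: Convert to Joules: dE_J = -0.3849 * 1.602e-19 = -6.166e-20 J
Step 3: Compute exponent = -dE_J / (kB * T) = -(-6.166e-20) / (1.381e-23 * 448.2) = 9.962
Step 4: P(E1)/P(E2) = exp(9.962) = 2.12e+04

2.12e+04


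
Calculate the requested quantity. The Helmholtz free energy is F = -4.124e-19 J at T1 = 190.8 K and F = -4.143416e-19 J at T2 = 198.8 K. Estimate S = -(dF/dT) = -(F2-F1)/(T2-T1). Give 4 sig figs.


Step 1: dF = F2 - F1 = -4.143416e-19 - (-4.124e-19) = -1.9416e-21 J
Step 2: dT = T2 - T1 = 198.8 - 190.8 = 8 K
Step 3: S = -dF/dT = -(-1.9416e-21)/8 = 2.427e-22 J/K

2.427e-22


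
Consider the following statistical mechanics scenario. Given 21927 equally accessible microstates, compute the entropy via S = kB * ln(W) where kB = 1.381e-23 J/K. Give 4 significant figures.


Step 1: ln(W) = ln(21927) = 9.995
Step 2: S = kB * ln(W) = 1.381e-23 * 9.995
Step 3: S = 1.38e-22 J/K

1.38e-22


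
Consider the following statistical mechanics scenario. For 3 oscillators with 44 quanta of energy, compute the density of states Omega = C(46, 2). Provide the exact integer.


Step 1: Use binomial coefficient C(46, 2)
Step 2: Numerator = 46! / 44!
Step 3: Denominator = 2!
Step 4: Omega = 1035

1035


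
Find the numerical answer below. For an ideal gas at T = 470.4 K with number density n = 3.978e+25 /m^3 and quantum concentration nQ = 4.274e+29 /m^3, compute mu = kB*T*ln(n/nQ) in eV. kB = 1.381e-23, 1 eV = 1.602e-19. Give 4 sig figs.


Step 1: n/nQ = 3.978e+25/4.274e+29 = 9.307e-05
Step 2: ln(n/nQ) = -9.282
Step 3: mu = kB*T*ln(n/nQ) = 6.496e-21*-9.282 = -6.03e-20 J
Step 4: Convert to eV: -6.03e-20/1.602e-19 = -0.3764 eV

-0.3764


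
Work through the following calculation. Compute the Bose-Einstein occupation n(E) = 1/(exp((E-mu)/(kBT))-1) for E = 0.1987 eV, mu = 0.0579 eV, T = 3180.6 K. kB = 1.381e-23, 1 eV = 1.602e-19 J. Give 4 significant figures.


Step 1: (E - mu) = 0.1408 eV
Step 2: x = (E-mu)*eV/(kB*T) = 0.1408*1.602e-19/(1.381e-23*3180.6) = 0.5135
Step 3: exp(x) = 1.671
Step 4: n = 1/(exp(x)-1) = 1.49

1.49


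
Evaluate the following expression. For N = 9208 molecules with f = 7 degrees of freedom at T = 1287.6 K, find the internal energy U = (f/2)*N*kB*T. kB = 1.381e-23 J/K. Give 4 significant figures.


Step 1: f/2 = 7/2 = 3.5
Step 2: N*kB*T = 9208*1.381e-23*1287.6 = 1.637e-16
Step 3: U = 3.5 * 1.637e-16 = 5.731e-16 J

5.731e-16


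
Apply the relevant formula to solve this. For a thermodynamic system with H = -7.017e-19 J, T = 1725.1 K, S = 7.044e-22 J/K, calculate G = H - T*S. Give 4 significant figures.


Step 1: T*S = 1725.1 * 7.044e-22 = 1.215e-18 J
Step 2: G = H - T*S = -7.017e-19 - 1.215e-18
Step 3: G = -1.917e-18 J

-1.917e-18


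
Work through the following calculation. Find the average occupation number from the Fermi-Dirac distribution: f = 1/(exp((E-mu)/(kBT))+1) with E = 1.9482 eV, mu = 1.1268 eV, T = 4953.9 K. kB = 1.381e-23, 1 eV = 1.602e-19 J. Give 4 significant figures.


Step 1: (E - mu) = 1.9482 - 1.1268 = 0.8214 eV
Step 2: Convert: (E-mu)*eV = 1.316e-19 J
Step 3: x = (E-mu)*eV/(kB*T) = 1.923
Step 4: f = 1/(exp(1.923)+1) = 0.1275

0.1275


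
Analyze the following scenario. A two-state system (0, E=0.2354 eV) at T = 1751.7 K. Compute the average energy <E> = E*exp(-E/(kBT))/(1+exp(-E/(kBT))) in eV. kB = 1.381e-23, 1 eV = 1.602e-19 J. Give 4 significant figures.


Step 1: beta*E = 0.2354*1.602e-19/(1.381e-23*1751.7) = 1.559
Step 2: exp(-beta*E) = 0.2104
Step 3: <E> = 0.2354*0.2104/(1+0.2104) = 0.04091 eV

0.04091


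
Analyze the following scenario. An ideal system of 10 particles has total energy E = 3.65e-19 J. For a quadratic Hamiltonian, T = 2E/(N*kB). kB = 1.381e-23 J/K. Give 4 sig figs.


Step 1: Numerator = 2*E = 2*3.65e-19 = 7.3e-19 J
Step 2: Denominator = N*kB = 10*1.381e-23 = 1.381e-22
Step 3: T = 7.3e-19 / 1.381e-22 = 5286 K

5286


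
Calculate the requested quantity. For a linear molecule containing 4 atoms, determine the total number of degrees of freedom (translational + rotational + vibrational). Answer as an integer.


Step 1: Translational DOF = 3
Step 2: Rotational DOF (linear) = 2
Step 3: Vibrational DOF = 3*4 - 5 = 7
Step 4: Total = 3 + 2 + 7 = 12

12


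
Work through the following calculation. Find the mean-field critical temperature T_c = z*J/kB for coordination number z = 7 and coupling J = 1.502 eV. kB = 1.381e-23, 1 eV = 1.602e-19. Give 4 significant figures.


Step 1: z*J = 7*1.502 = 10.51 eV
Step 2: Convert to Joules: 10.51*1.602e-19 = 1.684e-18 J
Step 3: T_c = 1.684e-18 / 1.381e-23 = 1.22e+05 K

1.22e+05


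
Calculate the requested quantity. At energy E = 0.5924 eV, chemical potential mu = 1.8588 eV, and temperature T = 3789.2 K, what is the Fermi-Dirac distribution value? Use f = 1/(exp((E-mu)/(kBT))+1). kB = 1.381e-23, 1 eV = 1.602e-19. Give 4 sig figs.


Step 1: (E - mu) = 0.5924 - 1.8588 = -1.266 eV
Step 2: Convert: (E-mu)*eV = -2.029e-19 J
Step 3: x = (E-mu)*eV/(kB*T) = -3.877
Step 4: f = 1/(exp(-3.877)+1) = 0.9797

0.9797


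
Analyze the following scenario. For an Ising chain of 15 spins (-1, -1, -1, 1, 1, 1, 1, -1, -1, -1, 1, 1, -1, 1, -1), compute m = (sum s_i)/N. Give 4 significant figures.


Step 1: Count up spins (+1): 7, down spins (-1): 8
Step 2: Total magnetization M = 7 - 8 = -1
Step 3: m = M/N = -1/15 = -0.06667

-0.06667


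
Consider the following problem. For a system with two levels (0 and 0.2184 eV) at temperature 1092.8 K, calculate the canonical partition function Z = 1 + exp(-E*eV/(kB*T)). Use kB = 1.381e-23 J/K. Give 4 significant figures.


Step 1: Compute beta*E = E*eV/(kB*T) = 0.2184*1.602e-19/(1.381e-23*1092.8) = 2.318
Step 2: exp(-beta*E) = exp(-2.318) = 0.09843
Step 3: Z = 1 + 0.09843 = 1.098

1.098


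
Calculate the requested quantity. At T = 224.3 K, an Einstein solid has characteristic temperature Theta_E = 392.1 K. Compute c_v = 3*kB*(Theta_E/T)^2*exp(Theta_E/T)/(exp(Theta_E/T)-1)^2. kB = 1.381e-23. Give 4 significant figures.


Step 1: x = Theta_E/T = 392.1/224.3 = 1.748
Step 2: x^2 = 3.056
Step 3: exp(x) = 5.744
Step 4: c_v = 3*1.381e-23*3.056*5.744/(5.744-1)^2 = 3.232e-23

3.232e-23


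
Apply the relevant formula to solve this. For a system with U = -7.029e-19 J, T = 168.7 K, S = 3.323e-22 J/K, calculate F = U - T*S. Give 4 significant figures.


Step 1: T*S = 168.7 * 3.323e-22 = 5.606e-20 J
Step 2: F = U - T*S = -7.029e-19 - 5.606e-20
Step 3: F = -7.59e-19 J

-7.59e-19


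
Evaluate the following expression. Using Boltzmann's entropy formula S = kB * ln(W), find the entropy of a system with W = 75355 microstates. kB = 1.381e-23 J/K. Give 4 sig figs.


Step 1: ln(W) = ln(75355) = 11.23
Step 2: S = kB * ln(W) = 1.381e-23 * 11.23
Step 3: S = 1.551e-22 J/K

1.551e-22


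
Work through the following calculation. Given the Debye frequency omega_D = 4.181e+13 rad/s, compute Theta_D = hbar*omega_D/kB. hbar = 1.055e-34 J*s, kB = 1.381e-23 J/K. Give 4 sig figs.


Step 1: hbar*omega_D = 1.055e-34 * 4.181e+13 = 4.411e-21 J
Step 2: Theta_D = 4.411e-21 / 1.381e-23
Step 3: Theta_D = 319.4 K

319.4


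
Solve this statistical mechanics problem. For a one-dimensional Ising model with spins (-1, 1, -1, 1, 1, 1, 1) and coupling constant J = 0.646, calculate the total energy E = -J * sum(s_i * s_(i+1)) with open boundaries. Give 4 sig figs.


Step 1: Nearest-neighbor products: -1, -1, -1, 1, 1, 1
Step 2: Sum of products = 0
Step 3: E = -0.646 * 0 = 0

0


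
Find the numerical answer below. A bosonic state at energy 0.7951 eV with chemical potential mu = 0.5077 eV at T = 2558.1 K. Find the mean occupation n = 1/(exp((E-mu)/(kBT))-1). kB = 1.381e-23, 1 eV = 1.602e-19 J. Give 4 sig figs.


Step 1: (E - mu) = 0.2874 eV
Step 2: x = (E-mu)*eV/(kB*T) = 0.2874*1.602e-19/(1.381e-23*2558.1) = 1.303
Step 3: exp(x) = 3.681
Step 4: n = 1/(exp(x)-1) = 0.3729

0.3729


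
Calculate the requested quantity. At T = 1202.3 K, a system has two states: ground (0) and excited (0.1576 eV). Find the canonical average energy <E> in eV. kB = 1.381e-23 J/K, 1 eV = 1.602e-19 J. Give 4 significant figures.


Step 1: beta*E = 0.1576*1.602e-19/(1.381e-23*1202.3) = 1.521
Step 2: exp(-beta*E) = 0.2186
Step 3: <E> = 0.1576*0.2186/(1+0.2186) = 0.02827 eV

0.02827


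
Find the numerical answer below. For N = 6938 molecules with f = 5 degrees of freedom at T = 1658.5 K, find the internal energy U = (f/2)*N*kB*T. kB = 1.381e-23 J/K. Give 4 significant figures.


Step 1: f/2 = 5/2 = 2.5
Step 2: N*kB*T = 6938*1.381e-23*1658.5 = 1.589e-16
Step 3: U = 2.5 * 1.589e-16 = 3.973e-16 J

3.973e-16


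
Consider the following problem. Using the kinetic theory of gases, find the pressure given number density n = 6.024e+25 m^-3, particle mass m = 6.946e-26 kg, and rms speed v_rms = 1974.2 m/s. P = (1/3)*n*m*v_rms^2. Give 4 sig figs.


Step 1: v_rms^2 = 1974.2^2 = 3.897e+06
Step 2: n*m = 6.024e+25*6.946e-26 = 4.184
Step 3: P = (1/3)*4.184*3.897e+06 = 5.436e+06 Pa

5.436e+06


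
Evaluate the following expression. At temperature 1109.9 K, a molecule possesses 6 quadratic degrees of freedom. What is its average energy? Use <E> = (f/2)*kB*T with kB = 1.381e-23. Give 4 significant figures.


Step 1: f/2 = 6/2 = 3
Step 2: kB*T = 1.381e-23 * 1109.9 = 1.533e-20
Step 3: <E> = 3 * 1.533e-20 = 4.598e-20 J

4.598e-20


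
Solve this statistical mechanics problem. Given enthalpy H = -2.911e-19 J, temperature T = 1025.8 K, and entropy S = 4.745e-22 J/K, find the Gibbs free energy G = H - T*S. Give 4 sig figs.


Step 1: T*S = 1025.8 * 4.745e-22 = 4.867e-19 J
Step 2: G = H - T*S = -2.911e-19 - 4.867e-19
Step 3: G = -7.778e-19 J

-7.778e-19


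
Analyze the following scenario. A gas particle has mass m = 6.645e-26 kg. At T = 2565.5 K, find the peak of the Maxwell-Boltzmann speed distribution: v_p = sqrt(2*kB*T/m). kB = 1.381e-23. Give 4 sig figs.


Step 1: Numerator = 2*kB*T = 2*1.381e-23*2565.5 = 7.086e-20
Step 2: Ratio = 7.086e-20 / 6.645e-26 = 1.066e+06
Step 3: v_p = sqrt(1.066e+06) = 1033 m/s

1033


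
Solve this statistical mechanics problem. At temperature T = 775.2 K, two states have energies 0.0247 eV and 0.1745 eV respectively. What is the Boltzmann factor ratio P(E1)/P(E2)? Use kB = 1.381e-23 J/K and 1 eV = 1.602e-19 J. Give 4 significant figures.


Step 1: Compute energy difference dE = E1 - E2 = 0.0247 - 0.1745 = -0.1498 eV
Step 2: Convert to Joules: dE_J = -0.1498 * 1.602e-19 = -2.4e-20 J
Step 3: Compute exponent = -dE_J / (kB * T) = -(-2.4e-20) / (1.381e-23 * 775.2) = 2.242
Step 4: P(E1)/P(E2) = exp(2.242) = 9.409

9.409


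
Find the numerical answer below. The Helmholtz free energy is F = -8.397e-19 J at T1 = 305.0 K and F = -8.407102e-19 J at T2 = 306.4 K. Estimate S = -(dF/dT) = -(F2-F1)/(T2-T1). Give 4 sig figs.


Step 1: dF = F2 - F1 = -8.407102e-19 - (-8.397e-19) = -1.0102e-21 J
Step 2: dT = T2 - T1 = 306.4 - 305.0 = 1.4 K
Step 3: S = -dF/dT = -(-1.0102e-21)/1.4 = 7.216e-22 J/K

7.216e-22


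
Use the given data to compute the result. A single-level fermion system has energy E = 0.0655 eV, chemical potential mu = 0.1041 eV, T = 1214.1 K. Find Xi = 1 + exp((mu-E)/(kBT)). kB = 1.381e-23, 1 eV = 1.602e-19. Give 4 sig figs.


Step 1: (mu - E) = 0.1041 - 0.0655 = 0.0386 eV
Step 2: x = (mu-E)*eV/(kB*T) = 0.0386*1.602e-19/(1.381e-23*1214.1) = 0.3688
Step 3: exp(x) = 1.446
Step 4: Xi = 1 + 1.446 = 2.446

2.446


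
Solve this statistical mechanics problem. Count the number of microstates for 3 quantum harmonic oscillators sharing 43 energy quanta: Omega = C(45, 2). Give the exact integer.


Step 1: Use binomial coefficient C(45, 2)
Step 2: Numerator = 45! / 43!
Step 3: Denominator = 2!
Step 4: Omega = 990

990


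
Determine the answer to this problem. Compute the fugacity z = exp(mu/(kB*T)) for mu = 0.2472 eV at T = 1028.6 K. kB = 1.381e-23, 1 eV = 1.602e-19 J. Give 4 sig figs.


Step 1: Convert mu to Joules: 0.2472*1.602e-19 = 3.96e-20 J
Step 2: kB*T = 1.381e-23*1028.6 = 1.42e-20 J
Step 3: mu/(kB*T) = 2.788
Step 4: z = exp(2.788) = 16.25

16.25


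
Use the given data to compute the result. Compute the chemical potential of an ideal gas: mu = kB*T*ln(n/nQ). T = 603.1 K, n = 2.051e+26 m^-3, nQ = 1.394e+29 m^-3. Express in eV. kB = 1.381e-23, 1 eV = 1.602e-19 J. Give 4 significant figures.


Step 1: n/nQ = 2.051e+26/1.394e+29 = 0.001471
Step 2: ln(n/nQ) = -6.522
Step 3: mu = kB*T*ln(n/nQ) = 8.329e-21*-6.522 = -5.432e-20 J
Step 4: Convert to eV: -5.432e-20/1.602e-19 = -0.3391 eV

-0.3391


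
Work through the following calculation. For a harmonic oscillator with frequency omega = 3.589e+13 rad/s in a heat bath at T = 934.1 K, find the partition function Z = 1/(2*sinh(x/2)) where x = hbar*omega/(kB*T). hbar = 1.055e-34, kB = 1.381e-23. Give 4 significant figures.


Step 1: Compute x = hbar*omega/(kB*T) = 1.055e-34*3.589e+13/(1.381e-23*934.1) = 0.2935
Step 2: x/2 = 0.1468
Step 3: sinh(x/2) = 0.1473
Step 4: Z = 1/(2*0.1473) = 3.395

3.395


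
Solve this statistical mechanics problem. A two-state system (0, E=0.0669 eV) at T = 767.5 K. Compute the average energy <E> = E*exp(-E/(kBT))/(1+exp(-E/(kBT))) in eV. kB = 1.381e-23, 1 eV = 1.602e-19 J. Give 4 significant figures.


Step 1: beta*E = 0.0669*1.602e-19/(1.381e-23*767.5) = 1.011
Step 2: exp(-beta*E) = 0.3638
Step 3: <E> = 0.0669*0.3638/(1+0.3638) = 0.01785 eV

0.01785


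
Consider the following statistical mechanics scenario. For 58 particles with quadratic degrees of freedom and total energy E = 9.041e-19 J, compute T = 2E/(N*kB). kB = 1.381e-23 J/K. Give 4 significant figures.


Step 1: Numerator = 2*E = 2*9.041e-19 = 1.808e-18 J
Step 2: Denominator = N*kB = 58*1.381e-23 = 8.01e-22
Step 3: T = 1.808e-18 / 8.01e-22 = 2257 K

2257


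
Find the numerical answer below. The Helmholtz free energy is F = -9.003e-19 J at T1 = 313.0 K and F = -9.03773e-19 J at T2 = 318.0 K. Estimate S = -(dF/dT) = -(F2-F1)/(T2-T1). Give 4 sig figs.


Step 1: dF = F2 - F1 = -9.03773e-19 - (-9.003e-19) = -3.473e-21 J
Step 2: dT = T2 - T1 = 318.0 - 313.0 = 5 K
Step 3: S = -dF/dT = -(-3.473e-21)/5 = 6.946e-22 J/K

6.946e-22


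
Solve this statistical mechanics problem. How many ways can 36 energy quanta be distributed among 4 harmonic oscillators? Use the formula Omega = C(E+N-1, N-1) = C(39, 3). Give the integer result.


Step 1: Use binomial coefficient C(39, 3)
Step 2: Numerator = 39! / 36!
Step 3: Denominator = 3!
Step 4: Omega = 9139

9139


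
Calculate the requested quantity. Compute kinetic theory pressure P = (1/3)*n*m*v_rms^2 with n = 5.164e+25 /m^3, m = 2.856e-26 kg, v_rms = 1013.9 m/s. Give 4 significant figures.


Step 1: v_rms^2 = 1013.9^2 = 1.028e+06
Step 2: n*m = 5.164e+25*2.856e-26 = 1.475
Step 3: P = (1/3)*1.475*1.028e+06 = 5.054e+05 Pa

5.054e+05


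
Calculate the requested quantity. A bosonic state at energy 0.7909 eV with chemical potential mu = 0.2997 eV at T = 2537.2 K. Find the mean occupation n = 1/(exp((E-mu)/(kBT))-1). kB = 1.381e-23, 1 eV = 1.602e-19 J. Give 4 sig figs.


Step 1: (E - mu) = 0.4912 eV
Step 2: x = (E-mu)*eV/(kB*T) = 0.4912*1.602e-19/(1.381e-23*2537.2) = 2.246
Step 3: exp(x) = 9.448
Step 4: n = 1/(exp(x)-1) = 0.1184

0.1184


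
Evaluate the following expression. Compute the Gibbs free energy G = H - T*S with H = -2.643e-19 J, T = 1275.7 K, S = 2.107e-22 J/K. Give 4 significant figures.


Step 1: T*S = 1275.7 * 2.107e-22 = 2.688e-19 J
Step 2: G = H - T*S = -2.643e-19 - 2.688e-19
Step 3: G = -5.331e-19 J

-5.331e-19


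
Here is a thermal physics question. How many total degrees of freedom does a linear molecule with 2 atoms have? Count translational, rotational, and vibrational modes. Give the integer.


Step 1: Translational DOF = 3
Step 2: Rotational DOF (linear) = 2
Step 3: Vibrational DOF = 3*2 - 5 = 1
Step 4: Total = 3 + 2 + 1 = 6

6


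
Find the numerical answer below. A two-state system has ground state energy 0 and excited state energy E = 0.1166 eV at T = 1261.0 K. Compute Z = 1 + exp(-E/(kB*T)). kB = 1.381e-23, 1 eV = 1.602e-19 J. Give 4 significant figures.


Step 1: Compute beta*E = E*eV/(kB*T) = 0.1166*1.602e-19/(1.381e-23*1261.0) = 1.073
Step 2: exp(-beta*E) = exp(-1.073) = 0.3421
Step 3: Z = 1 + 0.3421 = 1.342

1.342


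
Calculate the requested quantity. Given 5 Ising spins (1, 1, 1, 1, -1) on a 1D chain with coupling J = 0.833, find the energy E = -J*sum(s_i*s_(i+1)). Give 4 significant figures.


Step 1: Nearest-neighbor products: 1, 1, 1, -1
Step 2: Sum of products = 2
Step 3: E = -0.833 * 2 = -1.666

-1.666


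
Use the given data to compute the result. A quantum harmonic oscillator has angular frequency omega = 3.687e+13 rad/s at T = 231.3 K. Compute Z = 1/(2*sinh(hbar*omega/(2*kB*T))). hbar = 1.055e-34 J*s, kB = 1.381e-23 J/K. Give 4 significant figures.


Step 1: Compute x = hbar*omega/(kB*T) = 1.055e-34*3.687e+13/(1.381e-23*231.3) = 1.218
Step 2: x/2 = 0.6089
Step 3: sinh(x/2) = 0.6472
Step 4: Z = 1/(2*0.6472) = 0.7726

0.7726


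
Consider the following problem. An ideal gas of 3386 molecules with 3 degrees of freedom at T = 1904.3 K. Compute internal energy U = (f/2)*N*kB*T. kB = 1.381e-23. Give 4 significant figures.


Step 1: f/2 = 3/2 = 1.5
Step 2: N*kB*T = 3386*1.381e-23*1904.3 = 8.905e-17
Step 3: U = 1.5 * 8.905e-17 = 1.336e-16 J

1.336e-16


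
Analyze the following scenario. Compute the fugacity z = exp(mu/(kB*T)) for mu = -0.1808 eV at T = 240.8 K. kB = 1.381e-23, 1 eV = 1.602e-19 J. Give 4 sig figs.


Step 1: Convert mu to Joules: -0.1808*1.602e-19 = -2.896e-20 J
Step 2: kB*T = 1.381e-23*240.8 = 3.325e-21 J
Step 3: mu/(kB*T) = -8.71
Step 4: z = exp(-8.71) = 0.000165

0.000165


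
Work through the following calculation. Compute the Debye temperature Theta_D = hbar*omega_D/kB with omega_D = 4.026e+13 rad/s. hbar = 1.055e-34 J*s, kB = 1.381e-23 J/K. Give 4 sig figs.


Step 1: hbar*omega_D = 1.055e-34 * 4.026e+13 = 4.247e-21 J
Step 2: Theta_D = 4.247e-21 / 1.381e-23
Step 3: Theta_D = 307.6 K

307.6


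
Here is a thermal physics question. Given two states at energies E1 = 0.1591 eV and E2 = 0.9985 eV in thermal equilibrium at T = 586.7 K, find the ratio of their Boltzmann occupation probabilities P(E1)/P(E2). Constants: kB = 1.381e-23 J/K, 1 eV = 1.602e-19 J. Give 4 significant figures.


Step 1: Compute energy difference dE = E1 - E2 = 0.1591 - 0.9985 = -0.8394 eV
Step 2: Convert to Joules: dE_J = -0.8394 * 1.602e-19 = -1.345e-19 J
Step 3: Compute exponent = -dE_J / (kB * T) = -(-1.345e-19) / (1.381e-23 * 586.7) = 16.6
Step 4: P(E1)/P(E2) = exp(16.6) = 1.614e+07

1.614e+07


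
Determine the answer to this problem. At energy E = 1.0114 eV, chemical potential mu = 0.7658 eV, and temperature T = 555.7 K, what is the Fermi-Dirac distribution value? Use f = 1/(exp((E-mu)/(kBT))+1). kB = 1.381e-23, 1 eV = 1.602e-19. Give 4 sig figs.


Step 1: (E - mu) = 1.0114 - 0.7658 = 0.2456 eV
Step 2: Convert: (E-mu)*eV = 3.935e-20 J
Step 3: x = (E-mu)*eV/(kB*T) = 5.127
Step 4: f = 1/(exp(5.127)+1) = 0.0059

0.0059


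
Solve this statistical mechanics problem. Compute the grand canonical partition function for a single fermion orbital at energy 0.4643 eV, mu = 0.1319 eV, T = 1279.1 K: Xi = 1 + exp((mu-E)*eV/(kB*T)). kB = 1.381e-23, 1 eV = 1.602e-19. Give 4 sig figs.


Step 1: (mu - E) = 0.1319 - 0.4643 = -0.3324 eV
Step 2: x = (mu-E)*eV/(kB*T) = -0.3324*1.602e-19/(1.381e-23*1279.1) = -3.015
Step 3: exp(x) = 0.04907
Step 4: Xi = 1 + 0.04907 = 1.049

1.049


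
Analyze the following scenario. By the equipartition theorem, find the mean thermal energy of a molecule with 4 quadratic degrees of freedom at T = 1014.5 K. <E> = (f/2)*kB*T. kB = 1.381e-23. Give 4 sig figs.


Step 1: f/2 = 4/2 = 2
Step 2: kB*T = 1.381e-23 * 1014.5 = 1.401e-20
Step 3: <E> = 2 * 1.401e-20 = 2.802e-20 J

2.802e-20


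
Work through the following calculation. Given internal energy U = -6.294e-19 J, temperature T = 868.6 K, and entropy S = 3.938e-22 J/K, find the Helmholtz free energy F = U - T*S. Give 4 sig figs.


Step 1: T*S = 868.6 * 3.938e-22 = 3.421e-19 J
Step 2: F = U - T*S = -6.294e-19 - 3.421e-19
Step 3: F = -9.715e-19 J

-9.715e-19


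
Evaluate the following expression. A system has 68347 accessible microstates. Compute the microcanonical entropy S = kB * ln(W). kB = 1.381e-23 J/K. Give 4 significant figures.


Step 1: ln(W) = ln(68347) = 11.13
Step 2: S = kB * ln(W) = 1.381e-23 * 11.13
Step 3: S = 1.537e-22 J/K

1.537e-22


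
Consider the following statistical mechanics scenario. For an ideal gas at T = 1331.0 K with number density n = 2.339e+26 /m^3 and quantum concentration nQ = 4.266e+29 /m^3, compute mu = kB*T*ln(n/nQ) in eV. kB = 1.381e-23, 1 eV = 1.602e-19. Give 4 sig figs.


Step 1: n/nQ = 2.339e+26/4.266e+29 = 0.0005483
Step 2: ln(n/nQ) = -7.509
Step 3: mu = kB*T*ln(n/nQ) = 1.838e-20*-7.509 = -1.38e-19 J
Step 4: Convert to eV: -1.38e-19/1.602e-19 = -0.8615 eV

-0.8615


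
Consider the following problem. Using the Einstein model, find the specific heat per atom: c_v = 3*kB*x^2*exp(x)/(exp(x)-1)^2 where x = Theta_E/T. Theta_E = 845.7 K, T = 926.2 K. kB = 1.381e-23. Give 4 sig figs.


Step 1: x = Theta_E/T = 845.7/926.2 = 0.9131
Step 2: x^2 = 0.8337
Step 3: exp(x) = 2.492
Step 4: c_v = 3*1.381e-23*0.8337*2.492/(2.492-1)^2 = 3.867e-23

3.867e-23


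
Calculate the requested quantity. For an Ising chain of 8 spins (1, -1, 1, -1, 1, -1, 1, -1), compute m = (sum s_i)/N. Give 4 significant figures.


Step 1: Count up spins (+1): 4, down spins (-1): 4
Step 2: Total magnetization M = 4 - 4 = 0
Step 3: m = M/N = 0/8 = 0

0


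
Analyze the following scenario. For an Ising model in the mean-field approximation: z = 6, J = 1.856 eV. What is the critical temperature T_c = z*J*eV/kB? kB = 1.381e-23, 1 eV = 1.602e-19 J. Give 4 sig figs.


Step 1: z*J = 6*1.856 = 11.14 eV
Step 2: Convert to Joules: 11.14*1.602e-19 = 1.784e-18 J
Step 3: T_c = 1.784e-18 / 1.381e-23 = 1.292e+05 K

1.292e+05


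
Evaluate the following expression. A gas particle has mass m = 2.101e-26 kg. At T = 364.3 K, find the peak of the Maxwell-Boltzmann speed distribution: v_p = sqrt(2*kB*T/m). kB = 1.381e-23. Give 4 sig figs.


Step 1: Numerator = 2*kB*T = 2*1.381e-23*364.3 = 1.006e-20
Step 2: Ratio = 1.006e-20 / 2.101e-26 = 4.789e+05
Step 3: v_p = sqrt(4.789e+05) = 692 m/s

692


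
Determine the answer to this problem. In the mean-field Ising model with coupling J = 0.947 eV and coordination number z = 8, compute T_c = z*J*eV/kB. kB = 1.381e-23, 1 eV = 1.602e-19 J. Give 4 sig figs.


Step 1: z*J = 8*0.947 = 7.576 eV
Step 2: Convert to Joules: 7.576*1.602e-19 = 1.214e-18 J
Step 3: T_c = 1.214e-18 / 1.381e-23 = 8.788e+04 K

8.788e+04


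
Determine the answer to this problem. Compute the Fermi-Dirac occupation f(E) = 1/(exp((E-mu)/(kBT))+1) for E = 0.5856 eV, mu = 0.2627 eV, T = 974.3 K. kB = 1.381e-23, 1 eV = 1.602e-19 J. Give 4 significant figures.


Step 1: (E - mu) = 0.5856 - 0.2627 = 0.3229 eV
Step 2: Convert: (E-mu)*eV = 5.173e-20 J
Step 3: x = (E-mu)*eV/(kB*T) = 3.845
Step 4: f = 1/(exp(3.845)+1) = 0.02095

0.02095


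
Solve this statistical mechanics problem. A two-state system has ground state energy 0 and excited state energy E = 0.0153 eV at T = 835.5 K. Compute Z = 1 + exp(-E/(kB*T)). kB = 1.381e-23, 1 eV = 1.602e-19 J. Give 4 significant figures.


Step 1: Compute beta*E = E*eV/(kB*T) = 0.0153*1.602e-19/(1.381e-23*835.5) = 0.2124
Step 2: exp(-beta*E) = exp(-0.2124) = 0.8086
Step 3: Z = 1 + 0.8086 = 1.809

1.809


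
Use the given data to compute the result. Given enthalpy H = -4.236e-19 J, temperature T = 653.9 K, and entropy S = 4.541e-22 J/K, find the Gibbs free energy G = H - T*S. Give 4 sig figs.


Step 1: T*S = 653.9 * 4.541e-22 = 2.969e-19 J
Step 2: G = H - T*S = -4.236e-19 - 2.969e-19
Step 3: G = -7.205e-19 J

-7.205e-19


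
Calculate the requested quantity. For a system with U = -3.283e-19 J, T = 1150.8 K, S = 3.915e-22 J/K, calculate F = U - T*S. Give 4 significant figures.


Step 1: T*S = 1150.8 * 3.915e-22 = 4.505e-19 J
Step 2: F = U - T*S = -3.283e-19 - 4.505e-19
Step 3: F = -7.788e-19 J

-7.788e-19


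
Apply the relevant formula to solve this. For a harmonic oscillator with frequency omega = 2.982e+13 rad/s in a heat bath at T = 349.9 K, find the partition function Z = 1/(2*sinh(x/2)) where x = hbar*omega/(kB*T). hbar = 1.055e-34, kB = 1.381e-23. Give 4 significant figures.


Step 1: Compute x = hbar*omega/(kB*T) = 1.055e-34*2.982e+13/(1.381e-23*349.9) = 0.6511
Step 2: x/2 = 0.3255
Step 3: sinh(x/2) = 0.3313
Step 4: Z = 1/(2*0.3313) = 1.509

1.509


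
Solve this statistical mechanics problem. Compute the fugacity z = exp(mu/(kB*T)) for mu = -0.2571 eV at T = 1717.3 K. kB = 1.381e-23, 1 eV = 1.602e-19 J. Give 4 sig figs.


Step 1: Convert mu to Joules: -0.2571*1.602e-19 = -4.119e-20 J
Step 2: kB*T = 1.381e-23*1717.3 = 2.372e-20 J
Step 3: mu/(kB*T) = -1.737
Step 4: z = exp(-1.737) = 0.1761

0.1761


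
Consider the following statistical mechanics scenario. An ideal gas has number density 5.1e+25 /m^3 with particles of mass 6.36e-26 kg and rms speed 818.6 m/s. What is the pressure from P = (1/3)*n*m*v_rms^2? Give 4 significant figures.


Step 1: v_rms^2 = 818.6^2 = 6.701e+05
Step 2: n*m = 5.1e+25*6.36e-26 = 3.244
Step 3: P = (1/3)*3.244*6.701e+05 = 7.245e+05 Pa

7.245e+05


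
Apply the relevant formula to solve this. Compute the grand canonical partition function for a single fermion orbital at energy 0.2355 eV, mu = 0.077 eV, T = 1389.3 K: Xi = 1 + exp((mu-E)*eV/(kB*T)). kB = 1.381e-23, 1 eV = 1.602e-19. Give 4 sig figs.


Step 1: (mu - E) = 0.077 - 0.2355 = -0.1585 eV
Step 2: x = (mu-E)*eV/(kB*T) = -0.1585*1.602e-19/(1.381e-23*1389.3) = -1.323
Step 3: exp(x) = 0.2662
Step 4: Xi = 1 + 0.2662 = 1.266

1.266


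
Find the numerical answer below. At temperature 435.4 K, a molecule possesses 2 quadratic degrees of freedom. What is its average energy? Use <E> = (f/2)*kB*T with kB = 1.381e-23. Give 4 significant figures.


Step 1: f/2 = 2/2 = 1
Step 2: kB*T = 1.381e-23 * 435.4 = 6.013e-21
Step 3: <E> = 1 * 6.013e-21 = 6.013e-21 J

6.013e-21


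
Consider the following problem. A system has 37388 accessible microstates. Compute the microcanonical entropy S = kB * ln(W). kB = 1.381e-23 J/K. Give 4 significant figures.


Step 1: ln(W) = ln(37388) = 10.53
Step 2: S = kB * ln(W) = 1.381e-23 * 10.53
Step 3: S = 1.454e-22 J/K

1.454e-22


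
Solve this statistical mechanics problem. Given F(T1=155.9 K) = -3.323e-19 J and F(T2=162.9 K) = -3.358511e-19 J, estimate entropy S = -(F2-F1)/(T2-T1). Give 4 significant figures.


Step 1: dF = F2 - F1 = -3.358511e-19 - (-3.323e-19) = -3.5511e-21 J
Step 2: dT = T2 - T1 = 162.9 - 155.9 = 7 K
Step 3: S = -dF/dT = -(-3.5511e-21)/7 = 5.073e-22 J/K

5.073e-22


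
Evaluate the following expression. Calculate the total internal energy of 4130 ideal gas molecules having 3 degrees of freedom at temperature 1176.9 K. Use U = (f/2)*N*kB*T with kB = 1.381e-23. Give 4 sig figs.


Step 1: f/2 = 3/2 = 1.5
Step 2: N*kB*T = 4130*1.381e-23*1176.9 = 6.712e-17
Step 3: U = 1.5 * 6.712e-17 = 1.007e-16 J

1.007e-16


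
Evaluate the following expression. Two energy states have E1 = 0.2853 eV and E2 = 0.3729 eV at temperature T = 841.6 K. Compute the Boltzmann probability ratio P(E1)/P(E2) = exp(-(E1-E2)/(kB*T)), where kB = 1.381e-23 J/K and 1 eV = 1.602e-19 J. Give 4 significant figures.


Step 1: Compute energy difference dE = E1 - E2 = 0.2853 - 0.3729 = -0.0876 eV
Step 2: Convert to Joules: dE_J = -0.0876 * 1.602e-19 = -1.403e-20 J
Step 3: Compute exponent = -dE_J / (kB * T) = -(-1.403e-20) / (1.381e-23 * 841.6) = 1.207
Step 4: P(E1)/P(E2) = exp(1.207) = 3.345

3.345


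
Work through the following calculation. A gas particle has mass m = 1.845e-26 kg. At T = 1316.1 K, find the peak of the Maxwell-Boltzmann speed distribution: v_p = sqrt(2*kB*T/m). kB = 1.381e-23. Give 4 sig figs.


Step 1: Numerator = 2*kB*T = 2*1.381e-23*1316.1 = 3.635e-20
Step 2: Ratio = 3.635e-20 / 1.845e-26 = 1.97e+06
Step 3: v_p = sqrt(1.97e+06) = 1404 m/s

1404


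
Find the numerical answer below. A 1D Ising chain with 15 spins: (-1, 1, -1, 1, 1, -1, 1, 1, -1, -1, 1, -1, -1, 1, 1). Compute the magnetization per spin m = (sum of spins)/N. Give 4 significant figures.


Step 1: Count up spins (+1): 8, down spins (-1): 7
Step 2: Total magnetization M = 8 - 7 = 1
Step 3: m = M/N = 1/15 = 0.06667

0.06667


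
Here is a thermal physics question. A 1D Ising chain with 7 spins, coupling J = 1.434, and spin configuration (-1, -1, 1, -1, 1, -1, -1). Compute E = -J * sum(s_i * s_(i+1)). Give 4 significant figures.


Step 1: Nearest-neighbor products: 1, -1, -1, -1, -1, 1
Step 2: Sum of products = -2
Step 3: E = -1.434 * -2 = 2.868

2.868


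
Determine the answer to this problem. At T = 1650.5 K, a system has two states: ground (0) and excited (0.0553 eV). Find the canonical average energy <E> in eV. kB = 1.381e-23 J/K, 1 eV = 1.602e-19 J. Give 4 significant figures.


Step 1: beta*E = 0.0553*1.602e-19/(1.381e-23*1650.5) = 0.3887
Step 2: exp(-beta*E) = 0.678
Step 3: <E> = 0.0553*0.678/(1+0.678) = 0.02234 eV

0.02234


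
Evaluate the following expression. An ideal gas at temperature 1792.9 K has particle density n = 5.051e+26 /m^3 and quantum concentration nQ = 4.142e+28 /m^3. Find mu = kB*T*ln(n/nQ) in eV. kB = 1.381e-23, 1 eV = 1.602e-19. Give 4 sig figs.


Step 1: n/nQ = 5.051e+26/4.142e+28 = 0.01219
Step 2: ln(n/nQ) = -4.407
Step 3: mu = kB*T*ln(n/nQ) = 2.476e-20*-4.407 = -1.091e-19 J
Step 4: Convert to eV: -1.091e-19/1.602e-19 = -0.6811 eV

-0.6811


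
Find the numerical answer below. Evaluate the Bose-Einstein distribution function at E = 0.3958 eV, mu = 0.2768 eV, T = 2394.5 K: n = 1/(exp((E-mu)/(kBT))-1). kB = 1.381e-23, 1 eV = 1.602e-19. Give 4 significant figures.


Step 1: (E - mu) = 0.119 eV
Step 2: x = (E-mu)*eV/(kB*T) = 0.119*1.602e-19/(1.381e-23*2394.5) = 0.5765
Step 3: exp(x) = 1.78
Step 4: n = 1/(exp(x)-1) = 1.282

1.282
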